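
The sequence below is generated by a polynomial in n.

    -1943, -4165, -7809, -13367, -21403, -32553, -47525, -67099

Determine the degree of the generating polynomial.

4

D1: -2222, -3644, -5558, -8036, -11150, -14972, -19574
D2: -1422, -1914, -2478, -3114, -3822, -4602
D3: -492, -564, -636, -708, -780
D4: -72, -72, -72, -72
The fourth differences are constant, so the polynomial has degree 4.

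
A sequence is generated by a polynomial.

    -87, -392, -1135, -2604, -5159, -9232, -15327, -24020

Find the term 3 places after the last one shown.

-72527

Δ: -305, -743, -1469, -2555, -4073, -6095, -8693
Δ²: -438, -726, -1086, -1518, -2022, -2598
Δ³: -288, -360, -432, -504, -576
Δ⁴: -72, -72, -72, -72
The fourth differences are constant (-72).
-576 − 72 = -648;  -2598 − 648 = -3246;  -8693 − 3246 = -11939;  -24020 − 11939 = -35959
-648 − 72 = -720;  -3246 − 720 = -3966;  -11939 − 3966 = -15905;  -35959 − 15905 = -51864
-720 − 72 = -792;  -3966 − 792 = -4758;  -15905 − 4758 = -20663;  -51864 − 20663 = -72527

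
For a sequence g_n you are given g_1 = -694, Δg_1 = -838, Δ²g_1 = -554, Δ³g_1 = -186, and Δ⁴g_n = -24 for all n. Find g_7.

Build the table forward from the leading diagonal:
Fourth differences: -24  -24  -24  -24  -24  -24  -24
Third differences: -186  -210  -234  -258  -282  -306  -330
Second differences: -554  -740  -950  -1184  -1442  -1724  -2030
First differences: -838  -1392  -2132  -3082  -4266  -5708  -7432
g: -694  -1532  -2924  -5056  -8138  -12404  -18112

-18112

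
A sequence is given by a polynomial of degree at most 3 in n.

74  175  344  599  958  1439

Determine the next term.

Δ: 101, 169, 255, 359, 481
Δ²: 68, 86, 104, 122
Δ³: 18, 18, 18
The third differences are constant (18).
122 + 18 = 140;  481 + 140 = 621;  1439 + 621 = 2060

2060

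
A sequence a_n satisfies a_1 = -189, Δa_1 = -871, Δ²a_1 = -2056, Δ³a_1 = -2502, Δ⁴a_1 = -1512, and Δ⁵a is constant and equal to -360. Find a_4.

Build the table forward from the leading diagonal:
Fifth differences: -360  -360  -360  -360
Fourth differences: -1512  -1872  -2232  -2592
Third differences: -2502  -4014  -5886  -8118
Second differences: -2056  -4558  -8572  -14458
First differences: -871  -2927  -7485  -16057
a: -189  -1060  -3987  -11472

-11472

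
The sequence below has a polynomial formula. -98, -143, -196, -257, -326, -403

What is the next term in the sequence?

-45, -53, -61, -69, -77
-8, -8, -8, -8
Constant second difference = -8, so extend:
-77 − 8 = -85;  -403 − 85 = -488

-488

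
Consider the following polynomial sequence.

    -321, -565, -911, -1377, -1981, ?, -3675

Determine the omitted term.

-2741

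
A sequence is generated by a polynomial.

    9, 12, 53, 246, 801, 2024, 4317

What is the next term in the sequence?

8178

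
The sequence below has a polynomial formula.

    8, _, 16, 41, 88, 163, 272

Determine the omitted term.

7

Using the last 5 terms:
25, 47, 75, 109
22, 28, 34
6, 6
Constant third difference = 6.
Extend backward: 22 − 6 = 16;  25 − 16 = 9;  16 − 9 = 7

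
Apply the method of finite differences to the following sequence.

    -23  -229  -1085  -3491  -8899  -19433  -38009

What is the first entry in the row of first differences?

-206

Δ: -206, -856, -2406, -5408, -10534, -18576
Δ²: -650, -1550, -3002, -5126, -8042
Δ³: -900, -1452, -2124, -2916
Δ⁴: -552, -672, -792
Δ⁵: -120, -120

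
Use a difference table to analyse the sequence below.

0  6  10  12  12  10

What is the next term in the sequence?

6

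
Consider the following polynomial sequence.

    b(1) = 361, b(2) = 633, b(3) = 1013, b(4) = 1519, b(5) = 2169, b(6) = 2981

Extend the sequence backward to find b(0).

179

First differences: 272  380  506  650  812
Second differences: 108  126  144  162
Third differences: 18  18  18
The third differences are constant at 18.
Work back: 108 − 18 = 90;  272 − 90 = 182;  361 − 182 = 179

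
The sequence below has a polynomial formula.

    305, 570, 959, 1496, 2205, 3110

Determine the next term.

265  389  537  709  905
124  148  172  196
24  24  24
Third differences constant at 24.
196 + 24 = 220;  905 + 220 = 1125;  3110 + 1125 = 4235

4235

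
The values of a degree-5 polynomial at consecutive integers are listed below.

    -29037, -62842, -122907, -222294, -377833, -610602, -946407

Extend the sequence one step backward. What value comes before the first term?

D1: -33805, -60065, -99387, -155539, -232769, -335805
D2: -26260, -39322, -56152, -77230, -103036
D3: -13062, -16830, -21078, -25806
D4: -3768, -4248, -4728
D5: -480, -480
The fifth differences are constant at -480.
Work back: -3768 + 480 = -3288;  -13062 + 3288 = -9774;  -26260 + 9774 = -16486;  -33805 + 16486 = -17319;  -29037 + 17319 = -11718

-11718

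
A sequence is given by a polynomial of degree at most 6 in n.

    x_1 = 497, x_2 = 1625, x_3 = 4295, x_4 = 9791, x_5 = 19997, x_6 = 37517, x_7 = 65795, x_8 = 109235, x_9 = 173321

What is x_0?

107

D1: 1128  2670  5496  10206  17520  28278  43440  64086
D2: 1542  2826  4710  7314  10758  15162  20646
D3: 1284  1884  2604  3444  4404  5484
D4: 600  720  840  960  1080
D5: 120  120  120  120
The fifth differences are constant at 120.
Work back: 600 − 120 = 480;  1284 − 480 = 804;  1542 − 804 = 738;  1128 − 738 = 390;  497 − 390 = 107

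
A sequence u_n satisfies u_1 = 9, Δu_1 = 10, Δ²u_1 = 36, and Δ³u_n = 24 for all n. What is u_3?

Build the table forward from the leading diagonal:
Third differences: 24, 24, 24
Second differences: 36, 60, 84
First differences: 10, 46, 106
u: 9, 19, 65

65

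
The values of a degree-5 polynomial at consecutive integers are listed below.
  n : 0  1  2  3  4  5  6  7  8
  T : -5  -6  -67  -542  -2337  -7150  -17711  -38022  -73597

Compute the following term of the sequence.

-131702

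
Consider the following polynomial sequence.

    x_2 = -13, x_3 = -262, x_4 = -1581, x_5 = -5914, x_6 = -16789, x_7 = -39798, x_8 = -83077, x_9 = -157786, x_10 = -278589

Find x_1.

-249, -1319, -4333, -10875, -23009, -43279, -74709, -120803
-1070, -3014, -6542, -12134, -20270, -31430, -46094
-1944, -3528, -5592, -8136, -11160, -14664
-1584, -2064, -2544, -3024, -3504
-480, -480, -480, -480
The fifth differences are constant at -480.
Work back: -1584 + 480 = -1104;  -1944 + 1104 = -840;  -1070 + 840 = -230;  -249 + 230 = -19;  -13 + 19 = 6

6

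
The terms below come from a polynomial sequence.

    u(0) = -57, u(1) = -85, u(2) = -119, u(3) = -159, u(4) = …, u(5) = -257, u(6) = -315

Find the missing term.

-205

Using the first 4 terms:
D1: -28  -34  -40
D2: -6  -6
Constant second difference = -6.
Extend forward: -40 − 6 = -46;  -159 − 46 = -205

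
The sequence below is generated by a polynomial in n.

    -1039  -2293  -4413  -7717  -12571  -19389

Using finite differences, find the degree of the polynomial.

4

First differences: -1254, -2120, -3304, -4854, -6818
Second differences: -866, -1184, -1550, -1964
Third differences: -318, -366, -414
Fourth differences: -48, -48
The fourth differences are constant, so the polynomial has degree 4.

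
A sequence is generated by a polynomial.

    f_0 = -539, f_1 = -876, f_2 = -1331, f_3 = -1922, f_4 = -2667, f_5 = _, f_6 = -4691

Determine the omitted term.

Using the first 5 terms:
-337, -455, -591, -745
-118, -136, -154
-18, -18
Constant third difference = -18.
Extend forward: -154 − 18 = -172;  -745 − 172 = -917;  -2667 − 917 = -3584

-3584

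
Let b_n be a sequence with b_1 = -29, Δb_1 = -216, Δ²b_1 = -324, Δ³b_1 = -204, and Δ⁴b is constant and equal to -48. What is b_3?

Build the table forward from the leading diagonal:
D4: -48, -48, -48
D3: -204, -252, -300
D2: -324, -528, -780
D1: -216, -540, -1068
b: -29, -245, -785

-785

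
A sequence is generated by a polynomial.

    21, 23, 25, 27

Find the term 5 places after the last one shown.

37

2, 2, 2
Constant first difference = 2, so extend:
27 + 2 = 29
29 + 2 = 31
31 + 2 = 33
33 + 2 = 35
35 + 2 = 37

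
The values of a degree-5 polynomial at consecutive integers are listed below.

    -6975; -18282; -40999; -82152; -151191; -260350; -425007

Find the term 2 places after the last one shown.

-11307, -22717, -41153, -69039, -109159, -164657
-11410, -18436, -27886, -40120, -55498
-7026, -9450, -12234, -15378
-2424, -2784, -3144
-360, -360
Fifth differences constant at -360.
-3144 − 360 = -3504;  -15378 − 3504 = -18882;  -55498 − 18882 = -74380;  -164657 − 74380 = -239037;  -425007 − 239037 = -664044
-3504 − 360 = -3864;  -18882 − 3864 = -22746;  -74380 − 22746 = -97126;  -239037 − 97126 = -336163;  -664044 − 336163 = -1000207

-1000207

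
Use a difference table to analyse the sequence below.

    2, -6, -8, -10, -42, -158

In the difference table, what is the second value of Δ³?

D1: -8, -2, -2, -32, -116
D2: 6, 0, -30, -84
D3: -6, -30, -54
D4: -24, -24

-30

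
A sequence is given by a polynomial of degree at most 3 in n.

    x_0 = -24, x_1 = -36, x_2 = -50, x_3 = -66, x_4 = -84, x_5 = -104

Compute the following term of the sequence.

-12 , -14 , -16 , -18 , -20
-2 , -2 , -2 , -2
The second differences are constant (-2).
-20 − 2 = -22;  -104 − 22 = -126

-126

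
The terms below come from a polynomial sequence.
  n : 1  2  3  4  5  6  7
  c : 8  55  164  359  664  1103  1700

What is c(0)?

-1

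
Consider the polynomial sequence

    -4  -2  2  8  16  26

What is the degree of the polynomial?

2

First differences: 2, 4, 6, 8, 10
Second differences: 2, 2, 2, 2
The second differences are constant, so the polynomial has degree 2.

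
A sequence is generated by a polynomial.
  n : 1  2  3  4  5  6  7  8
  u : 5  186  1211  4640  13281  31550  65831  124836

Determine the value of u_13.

Δ: 181 , 1025 , 3429 , 8641 , 18269 , 34281 , 59005
Δ²: 844 , 2404 , 5212 , 9628 , 16012 , 24724
Δ³: 1560 , 2808 , 4416 , 6384 , 8712
Δ⁴: 1248 , 1608 , 1968 , 2328
Δ⁵: 360 , 360 , 360
Constant fifth difference = 360, so extend:
2328 + 360 = 2688;  8712 + 2688 = 11400;  24724 + 11400 = 36124;  59005 + 36124 = 95129;  124836 + 95129 = 219965
2688 + 360 = 3048;  11400 + 3048 = 14448;  36124 + 14448 = 50572;  95129 + 50572 = 145701;  219965 + 145701 = 365666
3048 + 360 = 3408;  14448 + 3408 = 17856;  50572 + 17856 = 68428;  145701 + 68428 = 214129;  365666 + 214129 = 579795
3408 + 360 = 3768;  17856 + 3768 = 21624;  68428 + 21624 = 90052;  214129 + 90052 = 304181;  579795 + 304181 = 883976
3768 + 360 = 4128;  21624 + 4128 = 25752;  90052 + 25752 = 115804;  304181 + 115804 = 419985;  883976 + 419985 = 1303961

1303961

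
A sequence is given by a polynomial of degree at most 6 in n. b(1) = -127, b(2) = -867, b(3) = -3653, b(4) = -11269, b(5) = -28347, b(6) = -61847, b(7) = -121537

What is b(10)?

Δ: -740  -2786  -7616  -17078  -33500  -59690
Δ²: -2046  -4830  -9462  -16422  -26190
Δ³: -2784  -4632  -6960  -9768
Δ⁴: -1848  -2328  -2808
Δ⁵: -480  -480
Fifth differences constant at -480.
-2808 − 480 = -3288;  -9768 − 3288 = -13056;  -26190 − 13056 = -39246;  -59690 − 39246 = -98936;  -121537 − 98936 = -220473
-3288 − 480 = -3768;  -13056 − 3768 = -16824;  -39246 − 16824 = -56070;  -98936 − 56070 = -155006;  -220473 − 155006 = -375479
-3768 − 480 = -4248;  -16824 − 4248 = -21072;  -56070 − 21072 = -77142;  -155006 − 77142 = -232148;  -375479 − 232148 = -607627

-607627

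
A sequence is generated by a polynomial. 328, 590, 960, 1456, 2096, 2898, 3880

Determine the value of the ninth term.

Δ: 262, 370, 496, 640, 802, 982
Δ²: 108, 126, 144, 162, 180
Δ³: 18, 18, 18, 18
The third differences are constant (18).
180 + 18 = 198;  982 + 198 = 1180;  3880 + 1180 = 5060
198 + 18 = 216;  1180 + 216 = 1396;  5060 + 1396 = 6456

6456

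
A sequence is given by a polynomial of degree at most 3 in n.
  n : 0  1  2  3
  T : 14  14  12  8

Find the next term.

2

Δ: 0, -2, -4
Δ²: -2, -2
Constant second difference = -2, so extend:
-4 − 2 = -6;  8 − 6 = 2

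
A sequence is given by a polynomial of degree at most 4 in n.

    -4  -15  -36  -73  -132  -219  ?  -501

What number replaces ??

Using the first 6 terms:
Δ: -11, -21, -37, -59, -87
Δ²: -10, -16, -22, -28
Δ³: -6, -6, -6
Constant third difference = -6.
Extend forward: -28 − 6 = -34;  -87 − 34 = -121;  -219 − 121 = -340

-340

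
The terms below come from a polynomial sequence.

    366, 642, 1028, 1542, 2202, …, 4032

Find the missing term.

3026

Using the first 5 terms:
276  386  514  660
110  128  146
18  18
Constant third difference = 18.
Extend forward: 146 + 18 = 164;  660 + 164 = 824;  2202 + 824 = 3026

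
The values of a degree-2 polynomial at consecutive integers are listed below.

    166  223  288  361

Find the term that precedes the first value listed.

117

First differences: 57  65  73
Second differences: 8  8
The second differences are constant at 8.
Work back: 57 − 8 = 49;  166 − 49 = 117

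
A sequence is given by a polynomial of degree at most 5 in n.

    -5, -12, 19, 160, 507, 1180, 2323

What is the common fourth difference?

24

Δ: -7, 31, 141, 347, 673, 1143
Δ²: 38, 110, 206, 326, 470
Δ³: 72, 96, 120, 144
Δ⁴: 24, 24, 24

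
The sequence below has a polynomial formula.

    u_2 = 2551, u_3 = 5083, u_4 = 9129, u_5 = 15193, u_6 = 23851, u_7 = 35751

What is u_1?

First differences: 2532  4046  6064  8658  11900
Second differences: 1514  2018  2594  3242
Third differences: 504  576  648
Fourth differences: 72  72
The fourth differences are constant at 72.
Work back: 504 − 72 = 432;  1514 − 432 = 1082;  2532 − 1082 = 1450;  2551 − 1450 = 1101

1101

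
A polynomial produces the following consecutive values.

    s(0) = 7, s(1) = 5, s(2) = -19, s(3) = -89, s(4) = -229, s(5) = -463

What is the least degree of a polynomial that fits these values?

First differences: -2, -24, -70, -140, -234
Second differences: -22, -46, -70, -94
Third differences: -24, -24, -24
The third differences are constant, so the polynomial has degree 3.

3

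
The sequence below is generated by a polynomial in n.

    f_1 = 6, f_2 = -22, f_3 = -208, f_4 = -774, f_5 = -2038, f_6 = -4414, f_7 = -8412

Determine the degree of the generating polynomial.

4

First differences: -28, -186, -566, -1264, -2376, -3998
Second differences: -158, -380, -698, -1112, -1622
Third differences: -222, -318, -414, -510
Fourth differences: -96, -96, -96
The fourth differences are constant, so the polynomial has degree 4.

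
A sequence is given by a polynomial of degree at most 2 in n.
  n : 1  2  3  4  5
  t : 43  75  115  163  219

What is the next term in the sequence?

283

D1: 32, 40, 48, 56
D2: 8, 8, 8
Second differences constant at 8.
56 + 8 = 64;  219 + 64 = 283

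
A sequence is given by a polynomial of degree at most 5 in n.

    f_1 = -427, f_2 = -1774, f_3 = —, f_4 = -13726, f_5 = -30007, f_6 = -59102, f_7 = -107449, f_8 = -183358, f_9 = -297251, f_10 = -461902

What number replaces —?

-5453

Using the last 7 terms:
D1: -16281, -29095, -48347, -75909, -113893, -164651
D2: -12814, -19252, -27562, -37984, -50758
D3: -6438, -8310, -10422, -12774
D4: -1872, -2112, -2352
D5: -240, -240
Constant fifth difference = -240.
Extend backward: -1872 + 240 = -1632;  -6438 + 1632 = -4806;  -12814 + 4806 = -8008;  -16281 + 8008 = -8273;  -13726 + 8273 = -5453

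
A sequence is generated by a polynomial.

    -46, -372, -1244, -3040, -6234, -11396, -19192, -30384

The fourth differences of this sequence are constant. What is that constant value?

-96

D1: -326, -872, -1796, -3194, -5162, -7796, -11192
D2: -546, -924, -1398, -1968, -2634, -3396
D3: -378, -474, -570, -666, -762
D4: -96, -96, -96, -96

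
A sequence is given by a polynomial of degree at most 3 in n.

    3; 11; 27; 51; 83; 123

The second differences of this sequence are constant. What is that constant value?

First differences: 8, 16, 24, 32, 40
Second differences: 8, 8, 8, 8

8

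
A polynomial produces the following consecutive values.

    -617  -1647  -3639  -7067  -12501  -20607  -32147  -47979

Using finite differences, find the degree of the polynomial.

4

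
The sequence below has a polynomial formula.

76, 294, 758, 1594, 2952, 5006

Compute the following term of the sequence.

First differences: 218, 464, 836, 1358, 2054
Second differences: 246, 372, 522, 696
Third differences: 126, 150, 174
Fourth differences: 24, 24
Fourth differences constant at 24.
174 + 24 = 198;  696 + 198 = 894;  2054 + 894 = 2948;  5006 + 2948 = 7954

7954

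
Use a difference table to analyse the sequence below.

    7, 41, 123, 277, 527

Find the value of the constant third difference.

First differences: 34, 82, 154, 250
Second differences: 48, 72, 96
Third differences: 24, 24

24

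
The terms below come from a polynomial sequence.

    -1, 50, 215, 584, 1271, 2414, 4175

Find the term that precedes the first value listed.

-4

D1: 51  165  369  687  1143  1761
D2: 114  204  318  456  618
D3: 90  114  138  162
D4: 24  24  24
The fourth differences are constant at 24.
Work back: 90 − 24 = 66;  114 − 66 = 48;  51 − 48 = 3;  -1 − 3 = -4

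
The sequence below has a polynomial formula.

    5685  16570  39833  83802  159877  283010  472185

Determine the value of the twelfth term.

3415850

D1: 10885, 23263, 43969, 76075, 123133, 189175
D2: 12378, 20706, 32106, 47058, 66042
D3: 8328, 11400, 14952, 18984
D4: 3072, 3552, 4032
D5: 480, 480
Constant fifth difference = 480, so extend:
4032 + 480 = 4512;  18984 + 4512 = 23496;  66042 + 23496 = 89538;  189175 + 89538 = 278713;  472185 + 278713 = 750898
4512 + 480 = 4992;  23496 + 4992 = 28488;  89538 + 28488 = 118026;  278713 + 118026 = 396739;  750898 + 396739 = 1147637
4992 + 480 = 5472;  28488 + 5472 = 33960;  118026 + 33960 = 151986;  396739 + 151986 = 548725;  1147637 + 548725 = 1696362
5472 + 480 = 5952;  33960 + 5952 = 39912;  151986 + 39912 = 191898;  548725 + 191898 = 740623;  1696362 + 740623 = 2436985
5952 + 480 = 6432;  39912 + 6432 = 46344;  191898 + 46344 = 238242;  740623 + 238242 = 978865;  2436985 + 978865 = 3415850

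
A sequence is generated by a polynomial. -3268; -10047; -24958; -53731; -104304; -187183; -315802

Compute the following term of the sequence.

-506883

-6779, -14911, -28773, -50573, -82879, -128619
-8132, -13862, -21800, -32306, -45740
-5730, -7938, -10506, -13434
-2208, -2568, -2928
-360, -360
Fifth differences constant at -360.
-2928 − 360 = -3288;  -13434 − 3288 = -16722;  -45740 − 16722 = -62462;  -128619 − 62462 = -191081;  -315802 − 191081 = -506883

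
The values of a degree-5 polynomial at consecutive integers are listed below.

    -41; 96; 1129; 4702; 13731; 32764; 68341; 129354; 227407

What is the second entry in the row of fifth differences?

360

D1: 137, 1033, 3573, 9029, 19033, 35577, 61013, 98053
D2: 896, 2540, 5456, 10004, 16544, 25436, 37040
D3: 1644, 2916, 4548, 6540, 8892, 11604
D4: 1272, 1632, 1992, 2352, 2712
D5: 360, 360, 360, 360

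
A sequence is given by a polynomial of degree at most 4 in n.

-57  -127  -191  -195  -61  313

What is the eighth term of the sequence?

2309

First differences: -70  -64  -4  134  374
Second differences: 6  60  138  240
Third differences: 54  78  102
Fourth differences: 24  24
Constant fourth difference = 24, so extend:
102 + 24 = 126;  240 + 126 = 366;  374 + 366 = 740;  313 + 740 = 1053
126 + 24 = 150;  366 + 150 = 516;  740 + 516 = 1256;  1053 + 1256 = 2309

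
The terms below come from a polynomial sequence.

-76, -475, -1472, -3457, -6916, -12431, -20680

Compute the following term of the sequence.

-32437

D1: -399  -997  -1985  -3459  -5515  -8249
D2: -598  -988  -1474  -2056  -2734
D3: -390  -486  -582  -678
D4: -96  -96  -96
Fourth differences constant at -96.
-678 − 96 = -774;  -2734 − 774 = -3508;  -8249 − 3508 = -11757;  -20680 − 11757 = -32437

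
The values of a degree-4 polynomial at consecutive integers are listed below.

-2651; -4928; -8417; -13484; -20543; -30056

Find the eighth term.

-2277, -3489, -5067, -7059, -9513
-1212, -1578, -1992, -2454
-366, -414, -462
-48, -48
Constant fourth difference = -48, so extend:
-462 − 48 = -510;  -2454 − 510 = -2964;  -9513 − 2964 = -12477;  -30056 − 12477 = -42533
-510 − 48 = -558;  -2964 − 558 = -3522;  -12477 − 3522 = -15999;  -42533 − 15999 = -58532

-58532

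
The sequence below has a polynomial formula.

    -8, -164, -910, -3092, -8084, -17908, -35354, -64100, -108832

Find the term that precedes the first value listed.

-4

First differences: -156, -746, -2182, -4992, -9824, -17446, -28746, -44732
Second differences: -590, -1436, -2810, -4832, -7622, -11300, -15986
Third differences: -846, -1374, -2022, -2790, -3678, -4686
Fourth differences: -528, -648, -768, -888, -1008
Fifth differences: -120, -120, -120, -120
The fifth differences are constant at -120.
Work back: -528 + 120 = -408;  -846 + 408 = -438;  -590 + 438 = -152;  -156 + 152 = -4;  -8 + 4 = -4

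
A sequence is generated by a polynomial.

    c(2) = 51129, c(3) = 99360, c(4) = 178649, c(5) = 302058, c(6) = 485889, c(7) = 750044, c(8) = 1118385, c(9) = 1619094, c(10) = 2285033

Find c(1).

23774

D1: 48231  79289  123409  183831  264155  368341  500709  665939
D2: 31058  44120  60422  80324  104186  132368  165230
D3: 13062  16302  19902  23862  28182  32862
D4: 3240  3600  3960  4320  4680
D5: 360  360  360  360
The fifth differences are constant at 360.
Work back: 3240 − 360 = 2880;  13062 − 2880 = 10182;  31058 − 10182 = 20876;  48231 − 20876 = 27355;  51129 − 27355 = 23774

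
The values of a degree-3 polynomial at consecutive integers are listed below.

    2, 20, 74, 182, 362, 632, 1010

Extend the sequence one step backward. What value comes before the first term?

First differences: 18  54  108  180  270  378
Second differences: 36  54  72  90  108
Third differences: 18  18  18  18
The third differences are constant at 18.
Work back: 36 − 18 = 18;  18 − 18 = 0;  2 + 0 = 2

2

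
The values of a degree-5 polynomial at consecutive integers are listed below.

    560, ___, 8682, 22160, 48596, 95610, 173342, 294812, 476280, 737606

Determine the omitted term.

2702

Using the last 8 terms:
First differences: 13478, 26436, 47014, 77732, 121470, 181468, 261326
Second differences: 12958, 20578, 30718, 43738, 59998, 79858
Third differences: 7620, 10140, 13020, 16260, 19860
Fourth differences: 2520, 2880, 3240, 3600
Fifth differences: 360, 360, 360
Constant fifth difference = 360.
Extend backward: 2520 − 360 = 2160;  7620 − 2160 = 5460;  12958 − 5460 = 7498;  13478 − 7498 = 5980;  8682 − 5980 = 2702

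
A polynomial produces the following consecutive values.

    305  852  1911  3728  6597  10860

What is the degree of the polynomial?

D1: 547, 1059, 1817, 2869, 4263
D2: 512, 758, 1052, 1394
D3: 246, 294, 342
D4: 48, 48
The fourth differences are constant, so the polynomial has degree 4.

4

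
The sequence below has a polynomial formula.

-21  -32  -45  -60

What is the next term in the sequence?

D1: -11, -13, -15
D2: -2, -2
Constant second difference = -2, so extend:
-15 − 2 = -17;  -60 − 17 = -77

-77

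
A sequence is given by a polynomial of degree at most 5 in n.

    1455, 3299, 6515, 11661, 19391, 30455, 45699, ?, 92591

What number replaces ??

66065

Using the first 7 terms:
D1: 1844  3216  5146  7730  11064  15244
D2: 1372  1930  2584  3334  4180
D3: 558  654  750  846
D4: 96  96  96
Constant fourth difference = 96.
Extend forward: 846 + 96 = 942;  4180 + 942 = 5122;  15244 + 5122 = 20366;  45699 + 20366 = 66065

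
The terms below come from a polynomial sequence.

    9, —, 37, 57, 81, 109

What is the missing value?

21

Using the last 4 terms:
D1: 20, 24, 28
D2: 4, 4
Constant second difference = 4.
Extend backward: 20 − 4 = 16;  37 − 16 = 21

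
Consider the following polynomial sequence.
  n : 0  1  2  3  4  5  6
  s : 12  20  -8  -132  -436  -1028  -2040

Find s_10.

-13768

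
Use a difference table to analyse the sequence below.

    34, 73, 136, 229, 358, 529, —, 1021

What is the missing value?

748

Using the first 6 terms:
First differences: 39, 63, 93, 129, 171
Second differences: 24, 30, 36, 42
Third differences: 6, 6, 6
Constant third difference = 6.
Extend forward: 42 + 6 = 48;  171 + 48 = 219;  529 + 219 = 748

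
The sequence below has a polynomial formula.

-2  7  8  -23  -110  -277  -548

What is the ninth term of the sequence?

-1498

First differences: 9, 1, -31, -87, -167, -271
Second differences: -8, -32, -56, -80, -104
Third differences: -24, -24, -24, -24
Constant third difference = -24, so extend:
-104 − 24 = -128;  -271 − 128 = -399;  -548 − 399 = -947
-128 − 24 = -152;  -399 − 152 = -551;  -947 − 551 = -1498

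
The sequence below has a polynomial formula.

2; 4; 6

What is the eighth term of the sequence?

16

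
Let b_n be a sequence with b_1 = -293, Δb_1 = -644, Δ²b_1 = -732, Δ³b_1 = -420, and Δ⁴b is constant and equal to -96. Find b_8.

Build the table forward from the leading diagonal:
D4: -96, -96, -96, -96, -96, -96, -96, -96
D3: -420, -516, -612, -708, -804, -900, -996, -1092
D2: -732, -1152, -1668, -2280, -2988, -3792, -4692, -5688
D1: -644, -1376, -2528, -4196, -6476, -9464, -13256, -17948
b: -293, -937, -2313, -4841, -9037, -15513, -24977, -38233

-38233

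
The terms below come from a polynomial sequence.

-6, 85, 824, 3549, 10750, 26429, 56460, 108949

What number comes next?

194594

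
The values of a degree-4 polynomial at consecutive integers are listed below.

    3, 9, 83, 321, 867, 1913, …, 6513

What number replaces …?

3699

Using the first 6 terms:
D1: 6  74  238  546  1046
D2: 68  164  308  500
D3: 96  144  192
D4: 48  48
Constant fourth difference = 48.
Extend forward: 192 + 48 = 240;  500 + 240 = 740;  1046 + 740 = 1786;  1913 + 1786 = 3699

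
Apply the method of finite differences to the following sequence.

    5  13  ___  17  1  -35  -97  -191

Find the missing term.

Using the last 5 terms:
Δ: -16, -36, -62, -94
Δ²: -20, -26, -32
Δ³: -6, -6
Constant third difference = -6.
Extend backward: -20 + 6 = -14;  -16 + 14 = -2;  17 + 2 = 19

19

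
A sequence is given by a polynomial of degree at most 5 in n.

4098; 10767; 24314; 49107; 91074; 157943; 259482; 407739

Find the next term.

617282

6669  13547  24793  41967  66869  101539  148257
6878  11246  17174  24902  34670  46718
4368  5928  7728  9768  12048
1560  1800  2040  2280
240  240  240
The fifth differences are constant (240).
2280 + 240 = 2520;  12048 + 2520 = 14568;  46718 + 14568 = 61286;  148257 + 61286 = 209543;  407739 + 209543 = 617282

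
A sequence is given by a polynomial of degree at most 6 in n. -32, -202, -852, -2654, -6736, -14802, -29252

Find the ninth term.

First differences: -170 , -650 , -1802 , -4082 , -8066 , -14450
Second differences: -480 , -1152 , -2280 , -3984 , -6384
Third differences: -672 , -1128 , -1704 , -2400
Fourth differences: -456 , -576 , -696
Fifth differences: -120 , -120
Constant fifth difference = -120, so extend:
-696 − 120 = -816;  -2400 − 816 = -3216;  -6384 − 3216 = -9600;  -14450 − 9600 = -24050;  -29252 − 24050 = -53302
-816 − 120 = -936;  -3216 − 936 = -4152;  -9600 − 4152 = -13752;  -24050 − 13752 = -37802;  -53302 − 37802 = -91104

-91104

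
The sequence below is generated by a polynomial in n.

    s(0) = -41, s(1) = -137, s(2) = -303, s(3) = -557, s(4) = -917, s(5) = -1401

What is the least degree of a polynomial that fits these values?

3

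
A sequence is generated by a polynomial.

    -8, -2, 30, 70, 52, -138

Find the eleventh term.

-11018

D1: 6  32  40  -18  -190
D2: 26  8  -58  -172
D3: -18  -66  -114
D4: -48  -48
Fourth differences constant at -48.
-114 − 48 = -162;  -172 − 162 = -334;  -190 − 334 = -524;  -138 − 524 = -662
-162 − 48 = -210;  -334 − 210 = -544;  -524 − 544 = -1068;  -662 − 1068 = -1730
-210 − 48 = -258;  -544 − 258 = -802;  -1068 − 802 = -1870;  -1730 − 1870 = -3600
-258 − 48 = -306;  -802 − 306 = -1108;  -1870 − 1108 = -2978;  -3600 − 2978 = -6578
-306 − 48 = -354;  -1108 − 354 = -1462;  -2978 − 1462 = -4440;  -6578 − 4440 = -11018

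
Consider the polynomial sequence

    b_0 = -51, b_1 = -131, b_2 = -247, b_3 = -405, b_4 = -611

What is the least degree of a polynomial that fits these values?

3

First differences: -80, -116, -158, -206
Second differences: -36, -42, -48
Third differences: -6, -6
The third differences are constant, so the polynomial has degree 3.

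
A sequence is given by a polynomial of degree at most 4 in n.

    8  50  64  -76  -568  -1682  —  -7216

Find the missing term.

-3760

Using the first 6 terms:
42  14  -140  -492  -1114
-28  -154  -352  -622
-126  -198  -270
-72  -72
Constant fourth difference = -72.
Extend forward: -270 − 72 = -342;  -622 − 342 = -964;  -1114 − 964 = -2078;  -1682 − 2078 = -3760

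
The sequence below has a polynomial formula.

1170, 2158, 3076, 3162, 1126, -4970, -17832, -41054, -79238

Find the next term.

D1: 988 , 918 , 86 , -2036 , -6096 , -12862 , -23222 , -38184
D2: -70 , -832 , -2122 , -4060 , -6766 , -10360 , -14962
D3: -762 , -1290 , -1938 , -2706 , -3594 , -4602
D4: -528 , -648 , -768 , -888 , -1008
D5: -120 , -120 , -120 , -120
Fifth differences constant at -120.
-1008 − 120 = -1128;  -4602 − 1128 = -5730;  -14962 − 5730 = -20692;  -38184 − 20692 = -58876;  -79238 − 58876 = -138114

-138114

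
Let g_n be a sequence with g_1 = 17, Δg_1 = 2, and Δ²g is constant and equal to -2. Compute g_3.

Build the table forward from the leading diagonal:
Second differences: -2, -2, -2
First differences: 2, 0, -2
g: 17, 19, 19

19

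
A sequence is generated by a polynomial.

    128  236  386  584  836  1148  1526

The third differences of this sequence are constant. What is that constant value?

6

First differences: 108, 150, 198, 252, 312, 378
Second differences: 42, 48, 54, 60, 66
Third differences: 6, 6, 6, 6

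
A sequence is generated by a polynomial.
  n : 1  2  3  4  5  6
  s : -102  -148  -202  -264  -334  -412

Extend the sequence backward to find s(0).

-64

Δ: -46  -54  -62  -70  -78
Δ²: -8  -8  -8  -8
The second differences are constant at -8.
Work back: -46 + 8 = -38;  -102 + 38 = -64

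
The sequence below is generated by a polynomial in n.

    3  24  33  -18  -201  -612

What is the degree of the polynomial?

21, 9, -51, -183, -411
-12, -60, -132, -228
-48, -72, -96
-24, -24
The fourth differences are constant, so the polynomial has degree 4.

4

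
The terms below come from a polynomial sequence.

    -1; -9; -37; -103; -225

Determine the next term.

-421

-8, -28, -66, -122
-20, -38, -56
-18, -18
Third differences constant at -18.
-56 − 18 = -74;  -122 − 74 = -196;  -225 − 196 = -421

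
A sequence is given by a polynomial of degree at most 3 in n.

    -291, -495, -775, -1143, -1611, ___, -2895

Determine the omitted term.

Using the first 5 terms:
Δ: -204  -280  -368  -468
Δ²: -76  -88  -100
Δ³: -12  -12
Constant third difference = -12.
Extend forward: -100 − 12 = -112;  -468 − 112 = -580;  -1611 − 580 = -2191

-2191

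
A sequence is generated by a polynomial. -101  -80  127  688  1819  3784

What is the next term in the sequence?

First differences: 21, 207, 561, 1131, 1965
Second differences: 186, 354, 570, 834
Third differences: 168, 216, 264
Fourth differences: 48, 48
Fourth differences constant at 48.
264 + 48 = 312;  834 + 312 = 1146;  1965 + 1146 = 3111;  3784 + 3111 = 6895

6895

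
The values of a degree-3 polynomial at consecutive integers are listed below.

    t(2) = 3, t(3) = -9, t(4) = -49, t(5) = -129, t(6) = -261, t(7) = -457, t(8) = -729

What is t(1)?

First differences: -12, -40, -80, -132, -196, -272
Second differences: -28, -40, -52, -64, -76
Third differences: -12, -12, -12, -12
The third differences are constant at -12.
Work back: -28 + 12 = -16;  -12 + 16 = 4;  3 − 4 = -1

-1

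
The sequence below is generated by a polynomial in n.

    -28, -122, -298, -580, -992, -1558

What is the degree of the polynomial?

3

Δ: -94, -176, -282, -412, -566
Δ²: -82, -106, -130, -154
Δ³: -24, -24, -24
The third differences are constant, so the polynomial has degree 3.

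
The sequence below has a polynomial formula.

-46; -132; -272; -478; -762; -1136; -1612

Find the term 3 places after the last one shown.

-86 , -140 , -206 , -284 , -374 , -476
-54 , -66 , -78 , -90 , -102
-12 , -12 , -12 , -12
Third differences constant at -12.
-102 − 12 = -114;  -476 − 114 = -590;  -1612 − 590 = -2202
-114 − 12 = -126;  -590 − 126 = -716;  -2202 − 716 = -2918
-126 − 12 = -138;  -716 − 138 = -854;  -2918 − 854 = -3772

-3772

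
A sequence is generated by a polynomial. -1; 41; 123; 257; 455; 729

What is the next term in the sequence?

D1: 42 , 82 , 134 , 198 , 274
D2: 40 , 52 , 64 , 76
D3: 12 , 12 , 12
The third differences are constant (12).
76 + 12 = 88;  274 + 88 = 362;  729 + 362 = 1091

1091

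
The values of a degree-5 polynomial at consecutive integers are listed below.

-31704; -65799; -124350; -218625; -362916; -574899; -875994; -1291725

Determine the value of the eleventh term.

-3551094

D1: -34095  -58551  -94275  -144291  -211983  -301095  -415731
D2: -24456  -35724  -50016  -67692  -89112  -114636
D3: -11268  -14292  -17676  -21420  -25524
D4: -3024  -3384  -3744  -4104
D5: -360  -360  -360
Constant fifth difference = -360, so extend:
-4104 − 360 = -4464;  -25524 − 4464 = -29988;  -114636 − 29988 = -144624;  -415731 − 144624 = -560355;  -1291725 − 560355 = -1852080
-4464 − 360 = -4824;  -29988 − 4824 = -34812;  -144624 − 34812 = -179436;  -560355 − 179436 = -739791;  -1852080 − 739791 = -2591871
-4824 − 360 = -5184;  -34812 − 5184 = -39996;  -179436 − 39996 = -219432;  -739791 − 219432 = -959223;  -2591871 − 959223 = -3551094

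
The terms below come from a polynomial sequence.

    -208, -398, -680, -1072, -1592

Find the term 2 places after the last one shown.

-190, -282, -392, -520
-92, -110, -128
-18, -18
Third differences constant at -18.
-128 − 18 = -146;  -520 − 146 = -666;  -1592 − 666 = -2258
-146 − 18 = -164;  -666 − 164 = -830;  -2258 − 830 = -3088

-3088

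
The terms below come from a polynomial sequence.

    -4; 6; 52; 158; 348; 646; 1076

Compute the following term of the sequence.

1662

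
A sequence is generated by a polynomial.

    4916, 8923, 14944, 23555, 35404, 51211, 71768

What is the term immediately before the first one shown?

D1: 4007, 6021, 8611, 11849, 15807, 20557
D2: 2014, 2590, 3238, 3958, 4750
D3: 576, 648, 720, 792
D4: 72, 72, 72
The fourth differences are constant at 72.
Work back: 576 − 72 = 504;  2014 − 504 = 1510;  4007 − 1510 = 2497;  4916 − 2497 = 2419

2419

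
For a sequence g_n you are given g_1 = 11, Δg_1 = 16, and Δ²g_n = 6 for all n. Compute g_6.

Build the table forward from the leading diagonal:
Δ²: 6, 6, 6, 6, 6, 6
Δ: 16, 22, 28, 34, 40, 46
g: 11, 27, 49, 77, 111, 151

151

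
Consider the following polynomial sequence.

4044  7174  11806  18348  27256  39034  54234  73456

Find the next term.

97348

First differences: 3130, 4632, 6542, 8908, 11778, 15200, 19222
Second differences: 1502, 1910, 2366, 2870, 3422, 4022
Third differences: 408, 456, 504, 552, 600
Fourth differences: 48, 48, 48, 48
The fourth differences are constant (48).
600 + 48 = 648;  4022 + 648 = 4670;  19222 + 4670 = 23892;  73456 + 23892 = 97348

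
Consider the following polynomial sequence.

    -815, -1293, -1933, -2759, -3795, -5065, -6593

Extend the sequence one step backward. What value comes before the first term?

-475

Δ: -478  -640  -826  -1036  -1270  -1528
Δ²: -162  -186  -210  -234  -258
Δ³: -24  -24  -24  -24
The third differences are constant at -24.
Work back: -162 + 24 = -138;  -478 + 138 = -340;  -815 + 340 = -475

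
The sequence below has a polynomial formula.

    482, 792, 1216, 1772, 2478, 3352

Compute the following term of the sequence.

310, 424, 556, 706, 874
114, 132, 150, 168
18, 18, 18
Third differences constant at 18.
168 + 18 = 186;  874 + 186 = 1060;  3352 + 1060 = 4412

4412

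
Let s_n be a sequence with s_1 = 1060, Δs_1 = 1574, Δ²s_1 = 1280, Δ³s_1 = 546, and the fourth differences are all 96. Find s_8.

61428

Build the table forward from the leading diagonal:
D4: 96  96  96  96  96  96  96  96
D3: 546  642  738  834  930  1026  1122  1218
D2: 1280  1826  2468  3206  4040  4970  5996  7118
D1: 1574  2854  4680  7148  10354  14394  19364  25360
s: 1060  2634  5488  10168  17316  27670  42064  61428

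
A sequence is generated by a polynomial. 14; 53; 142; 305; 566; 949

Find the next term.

1478

First differences: 39, 89, 163, 261, 383
Second differences: 50, 74, 98, 122
Third differences: 24, 24, 24
Third differences constant at 24.
122 + 24 = 146;  383 + 146 = 529;  949 + 529 = 1478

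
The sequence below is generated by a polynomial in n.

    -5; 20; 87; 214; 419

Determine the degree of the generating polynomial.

Δ: 25, 67, 127, 205
Δ²: 42, 60, 78
Δ³: 18, 18
The third differences are constant, so the polynomial has degree 3.

3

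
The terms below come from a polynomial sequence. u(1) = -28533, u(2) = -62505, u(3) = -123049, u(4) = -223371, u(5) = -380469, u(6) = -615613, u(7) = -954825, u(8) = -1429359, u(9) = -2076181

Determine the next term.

D1: -33972  -60544  -100322  -157098  -235144  -339212  -474534  -646822
D2: -26572  -39778  -56776  -78046  -104068  -135322  -172288
D3: -13206  -16998  -21270  -26022  -31254  -36966
D4: -3792  -4272  -4752  -5232  -5712
D5: -480  -480  -480  -480
Fifth differences constant at -480.
-5712 − 480 = -6192;  -36966 − 6192 = -43158;  -172288 − 43158 = -215446;  -646822 − 215446 = -862268;  -2076181 − 862268 = -2938449

-2938449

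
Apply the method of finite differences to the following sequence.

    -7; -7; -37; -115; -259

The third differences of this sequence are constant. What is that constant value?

-18

D1: 0, -30, -78, -144
D2: -30, -48, -66
D3: -18, -18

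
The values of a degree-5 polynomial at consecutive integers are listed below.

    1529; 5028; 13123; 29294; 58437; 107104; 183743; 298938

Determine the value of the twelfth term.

1445158

First differences: 3499, 8095, 16171, 29143, 48667, 76639, 115195
Second differences: 4596, 8076, 12972, 19524, 27972, 38556
Third differences: 3480, 4896, 6552, 8448, 10584
Fourth differences: 1416, 1656, 1896, 2136
Fifth differences: 240, 240, 240
Constant fifth difference = 240, so extend:
2136 + 240 = 2376;  10584 + 2376 = 12960;  38556 + 12960 = 51516;  115195 + 51516 = 166711;  298938 + 166711 = 465649
2376 + 240 = 2616;  12960 + 2616 = 15576;  51516 + 15576 = 67092;  166711 + 67092 = 233803;  465649 + 233803 = 699452
2616 + 240 = 2856;  15576 + 2856 = 18432;  67092 + 18432 = 85524;  233803 + 85524 = 319327;  699452 + 319327 = 1018779
2856 + 240 = 3096;  18432 + 3096 = 21528;  85524 + 21528 = 107052;  319327 + 107052 = 426379;  1018779 + 426379 = 1445158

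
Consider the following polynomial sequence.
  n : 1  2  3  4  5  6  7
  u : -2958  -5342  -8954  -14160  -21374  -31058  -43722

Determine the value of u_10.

-105414

D1: -2384, -3612, -5206, -7214, -9684, -12664
D2: -1228, -1594, -2008, -2470, -2980
D3: -366, -414, -462, -510
D4: -48, -48, -48
Constant fourth difference = -48, so extend:
-510 − 48 = -558;  -2980 − 558 = -3538;  -12664 − 3538 = -16202;  -43722 − 16202 = -59924
-558 − 48 = -606;  -3538 − 606 = -4144;  -16202 − 4144 = -20346;  -59924 − 20346 = -80270
-606 − 48 = -654;  -4144 − 654 = -4798;  -20346 − 4798 = -25144;  -80270 − 25144 = -105414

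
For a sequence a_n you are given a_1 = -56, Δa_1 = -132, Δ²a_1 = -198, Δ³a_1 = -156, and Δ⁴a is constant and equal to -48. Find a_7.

Build the table forward from the leading diagonal:
Fourth differences: -48  -48  -48  -48  -48  -48  -48
Third differences: -156  -204  -252  -300  -348  -396  -444
Second differences: -198  -354  -558  -810  -1110  -1458  -1854
First differences: -132  -330  -684  -1242  -2052  -3162  -4620
a: -56  -188  -518  -1202  -2444  -4496  -7658

-7658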